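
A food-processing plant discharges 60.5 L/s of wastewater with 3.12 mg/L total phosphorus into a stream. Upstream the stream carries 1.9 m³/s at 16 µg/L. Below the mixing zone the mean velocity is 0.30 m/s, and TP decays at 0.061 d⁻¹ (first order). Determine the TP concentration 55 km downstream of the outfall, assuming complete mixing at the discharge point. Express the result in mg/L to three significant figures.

0.0982 mg/L

60.5 L/s = 0.0605 m³/s.
16 µg/L = 0.016 mg/L.
After complete mixing, C₀ = (0.0605·3.12 + 1.9·0.016) / 1.96 = 0.1118 mg/L.
Travel time t = 5.5e+04 m / 0.30 m/s = 1.833e+05 s = 2.122 d.
C = 0.1118·exp(−0.061·2.122) = 0.1118·0.8786 = 0.09822 mg/L.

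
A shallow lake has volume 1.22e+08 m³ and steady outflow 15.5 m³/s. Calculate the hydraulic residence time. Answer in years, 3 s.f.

0.249 yr

Q = 15.5 m³/s × 3.156e+07 s/yr = 4.891e+08 m³/yr.
Hydraulic residence time τ = V/Q = 1.22e+08/4.891e+08 = 0.2494 yr.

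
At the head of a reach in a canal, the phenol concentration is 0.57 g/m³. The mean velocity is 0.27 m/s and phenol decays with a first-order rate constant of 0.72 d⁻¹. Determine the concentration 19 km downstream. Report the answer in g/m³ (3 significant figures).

0.317 g/m³

Travel time t = 19 km / 0.27 m/s = 1.9e+04/0.27 = 7.037e+04 s = 0.8145 d.
First-order decay: C = 0.57·exp(−0.72·0.8145) = 0.57·0.5563 = 0.3171 g/m³.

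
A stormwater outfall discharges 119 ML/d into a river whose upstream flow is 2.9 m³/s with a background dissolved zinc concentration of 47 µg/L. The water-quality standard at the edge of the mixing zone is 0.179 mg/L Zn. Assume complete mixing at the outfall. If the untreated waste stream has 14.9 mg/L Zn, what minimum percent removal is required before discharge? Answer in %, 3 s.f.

119 ML/d = 1.377 m³/s.
47 µg/L = 0.047 mg/L.
Mass balance: 0.179·4.277 = 1.377·Cₑ + 2.9·0.047.
Cₑ = (0.7656 − 0.1363) / 1.377 = 0.4569 mg/L.
Required removal = 1 − 0.4569/14.9 = 96.93 %.

96.9 %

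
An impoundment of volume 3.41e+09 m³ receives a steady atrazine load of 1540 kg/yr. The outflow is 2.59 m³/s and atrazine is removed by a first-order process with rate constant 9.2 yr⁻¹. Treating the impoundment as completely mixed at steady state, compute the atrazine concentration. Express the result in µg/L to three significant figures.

0.0490 µg/L

Outflow Q = 2.59 m³/s × 3.156e+07 s/yr = 8.173e+07 m³/yr.
Steady-state CSTR mass balance: W = Q·C + k·V·C, so C = W/(Q + kV).
Q + kV = 8.173e+07 + 9.2·3.41e+09 = 3.145e+10 m³/yr.
C = 1540/3.145e+10 = 4.896e-08 kg/m³ = 4.896e-05 mg/L = 0.04896 µg/L.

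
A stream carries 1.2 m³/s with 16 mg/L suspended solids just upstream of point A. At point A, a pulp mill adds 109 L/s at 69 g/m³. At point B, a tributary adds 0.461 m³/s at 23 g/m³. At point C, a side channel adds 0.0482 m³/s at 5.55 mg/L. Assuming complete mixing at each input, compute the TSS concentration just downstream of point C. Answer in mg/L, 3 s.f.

109 L/s = 0.109 m³/s.
After input A: C = (1.2·16 + 0.109·69) / 1.309 = 20.41 mg/L.
After input B: C = (1.309·20.41 + 0.461·23) / 1.77 = 21.09 mg/L.
After input C: C = (1.77·21.09 + 0.0482·5.55) / 1.818 = 20.68 mg/L.

20.7 mg/L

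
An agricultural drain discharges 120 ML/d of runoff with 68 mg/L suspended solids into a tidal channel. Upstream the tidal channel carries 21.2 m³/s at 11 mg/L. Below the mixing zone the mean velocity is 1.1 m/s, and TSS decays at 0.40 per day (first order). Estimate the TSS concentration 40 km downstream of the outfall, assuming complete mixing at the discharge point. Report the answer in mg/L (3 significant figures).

12.3 mg/L

120 ML/d = 1.389 m³/s.
After complete mixing, C₀ = (1.389·68 + 21.2·11) / 22.59 = 14.5 mg/L.
Travel time t = 4e+04 m / 1.1 m/s = 3.636e+04 s = 0.4209 d.
C = 14.5·exp(−0.40·0.4209) = 14.5·0.8451 = 12.26 mg/L.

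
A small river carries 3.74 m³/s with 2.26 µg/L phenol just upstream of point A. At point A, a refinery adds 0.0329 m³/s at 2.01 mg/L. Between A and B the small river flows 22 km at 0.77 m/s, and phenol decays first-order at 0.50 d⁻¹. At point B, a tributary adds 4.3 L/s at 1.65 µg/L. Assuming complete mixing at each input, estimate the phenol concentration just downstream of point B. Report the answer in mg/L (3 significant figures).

0.0167 mg/L

2.26 µg/L = 0.00226 mg/L.
After input A: C = (3.74·0.00226 + 0.0329·2.01) / 3.773 = 0.01977 mg/L.
Over the 22 km reach to input B (t = 2.857e+04 s = 0.3307 d), decay gives C = 0.01977·exp(−0.50·0.3307) = 0.01676 mg/L.
4.3 L/s = 0.0043 m³/s.
1.65 µg/L = 0.00165 mg/L.
After input B: C = (3.773·0.01676 + 0.0043·0.00165) / 3.777 = 0.01674 mg/L.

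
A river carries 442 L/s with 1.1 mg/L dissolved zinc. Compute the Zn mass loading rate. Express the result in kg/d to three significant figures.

442 L/s = 0.442 m³/s.
Mass flux = Q·C = 0.442 m³/s × 1.1 g/m³ = 0.4862 g/s.
= 0.4862 g/s × 86.4 = 42.01 kg/d.

42.0 kg/d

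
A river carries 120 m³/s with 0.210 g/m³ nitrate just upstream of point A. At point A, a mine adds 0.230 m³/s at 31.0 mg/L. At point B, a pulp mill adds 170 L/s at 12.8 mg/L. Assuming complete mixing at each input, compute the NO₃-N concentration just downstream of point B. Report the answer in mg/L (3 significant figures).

0.287 mg/L

After input A: C = (120·0.21 + 0.23·31) / 120.2 = 0.2689 mg/L.
170 L/s = 0.17 m³/s.
After input B: C = (120.2·0.2689 + 0.17·12.8) / 120.4 = 0.2866 mg/L.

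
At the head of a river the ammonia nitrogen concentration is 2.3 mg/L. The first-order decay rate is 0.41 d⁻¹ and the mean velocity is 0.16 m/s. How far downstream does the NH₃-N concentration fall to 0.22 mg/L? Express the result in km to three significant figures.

79.1 km

From C = C₀·e^(−kt), t = ln(C₀/C)/k = ln(2.3/0.22)/0.41 = 2.347/0.41 = 5.724 d.
Distance = v·t = 0.16 m/s × 4.946e+05 s = 7.914e+04 m = 79.14 km.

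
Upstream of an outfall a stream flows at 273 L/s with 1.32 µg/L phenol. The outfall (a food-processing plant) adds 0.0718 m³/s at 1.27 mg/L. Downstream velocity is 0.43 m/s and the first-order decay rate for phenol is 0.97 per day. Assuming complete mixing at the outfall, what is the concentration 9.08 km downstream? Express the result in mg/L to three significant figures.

0.209 mg/L

273 L/s = 0.273 m³/s.
1.32 µg/L = 0.00132 mg/L.
After complete mixing, C₀ = (0.0718·1.27 + 0.273·0.00132) / 0.3448 = 0.2655 mg/L.
Travel time t = 9080 m / 0.43 m/s = 2.112e+04 s = 0.2444 d.
C = 0.2655·exp(−0.97·0.2444) = 0.2655·0.7889 = 0.2095 mg/L.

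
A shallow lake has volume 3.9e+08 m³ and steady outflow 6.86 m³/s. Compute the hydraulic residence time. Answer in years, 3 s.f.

Q = 6.86 m³/s × 3.156e+07 s/yr = 2.165e+08 m³/yr.
Hydraulic residence time τ = V/Q = 3.9e+08/2.165e+08 = 1.802 yr.

1.80 yr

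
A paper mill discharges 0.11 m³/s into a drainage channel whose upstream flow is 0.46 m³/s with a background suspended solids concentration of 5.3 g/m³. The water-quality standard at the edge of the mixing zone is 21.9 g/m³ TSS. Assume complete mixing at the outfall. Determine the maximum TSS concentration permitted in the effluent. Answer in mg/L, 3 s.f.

Mass balance: 21.9·0.57 = 0.11·Cₑ + 0.46·5.3.
Cₑ = (12.48 − 2.438) / 0.11 = 91.32 mg/L.

91.3 mg/L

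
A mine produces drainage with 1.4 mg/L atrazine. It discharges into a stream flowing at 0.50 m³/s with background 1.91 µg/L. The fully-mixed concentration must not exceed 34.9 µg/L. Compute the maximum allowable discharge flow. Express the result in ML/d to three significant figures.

1.04 ML/d

1.91 µg/L = 0.00191 mg/L.
34.9 µg/L = 0.0349 mg/L.
Mass balance at complete mixing: C_std·(Q_w + Q_r) = Q_w·C_e + Q_r·C_b.
Rearranging, Q_w = Q_r·(C_std − C_b)/(C_e − C_std) = 0.50·(0.0349 − 0.00191) / (1.4 − 0.0349) = 0.01208 m³/s.
= 1.044 ML/d.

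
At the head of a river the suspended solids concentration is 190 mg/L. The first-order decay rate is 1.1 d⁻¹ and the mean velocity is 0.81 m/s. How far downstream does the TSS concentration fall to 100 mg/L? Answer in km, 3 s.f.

From C = C₀·e^(−kt), t = ln(C₀/C)/k = ln(190/100)/1.1 = 0.6419/1.1 = 0.5835 d.
Distance = v·t = 0.81 m/s × 5.041e+04 s = 4.084e+04 m = 40.84 km.

40.8 km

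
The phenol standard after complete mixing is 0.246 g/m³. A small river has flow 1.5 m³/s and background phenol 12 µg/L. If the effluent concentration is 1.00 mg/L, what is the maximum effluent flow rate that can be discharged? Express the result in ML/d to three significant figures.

12 µg/L = 0.012 mg/L.
Mass balance at complete mixing: C_std·(Q_w + Q_r) = Q_w·C_e + Q_r·C_b.
Rearranging, Q_w = Q_r·(C_std − C_b)/(C_e − C_std) = 1.5·(0.246 − 0.012) / (1 − 0.246) = 0.4655 m³/s.
= 40.22 ML/d.

40.2 ML/d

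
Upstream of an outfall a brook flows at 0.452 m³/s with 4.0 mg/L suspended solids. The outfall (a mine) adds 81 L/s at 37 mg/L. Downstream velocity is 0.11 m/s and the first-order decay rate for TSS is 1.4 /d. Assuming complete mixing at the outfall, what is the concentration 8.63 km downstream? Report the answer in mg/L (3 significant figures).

81 L/s = 0.081 m³/s.
After complete mixing, C₀ = (0.081·37 + 0.452·4) / 0.533 = 9.015 mg/L.
Travel time t = 8630 m / 0.11 m/s = 7.845e+04 s = 0.908 d.
C = 9.015·exp(−1.4·0.908) = 9.015·0.2805 = 2.529 mg/L.

2.53 mg/L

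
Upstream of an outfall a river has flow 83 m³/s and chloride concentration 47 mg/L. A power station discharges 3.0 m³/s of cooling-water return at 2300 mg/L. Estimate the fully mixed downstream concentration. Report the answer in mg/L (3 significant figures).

126 mg/L

Flow-weighted mixing gives C = (3·2300 + 83·47) / (3 + 83) = 1.08e+04/86 = 125.6 mg/L.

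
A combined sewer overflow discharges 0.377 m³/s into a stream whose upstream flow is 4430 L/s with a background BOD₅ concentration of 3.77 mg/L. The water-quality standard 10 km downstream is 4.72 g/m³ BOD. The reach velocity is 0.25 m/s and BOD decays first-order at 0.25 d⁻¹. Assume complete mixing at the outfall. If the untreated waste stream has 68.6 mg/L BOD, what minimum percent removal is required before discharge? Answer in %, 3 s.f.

66.1 %

4430 L/s = 4.43 m³/s.
Travel time to the compliance point: t = 1e+04/0.25 = 4e+04 s = 0.463 d; decay factor exp(−0.25·0.463) = 0.8907.
So the concentration just after mixing may be at most 4.72/0.8907 = 5.299 mg/L.
Mass balance: 5.299·4.807 = 0.377·Cₑ + 4.43·3.77.
Cₑ = (25.47 − 16.7) / 0.377 = 23.27 mg/L.
Required removal = 1 − 23.27/68.6 = 66.08 %.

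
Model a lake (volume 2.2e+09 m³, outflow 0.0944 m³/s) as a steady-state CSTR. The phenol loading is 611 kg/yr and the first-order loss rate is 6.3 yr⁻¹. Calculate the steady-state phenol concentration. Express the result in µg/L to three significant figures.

Outflow Q = 0.0944 m³/s × 3.156e+07 s/yr = 2.979e+06 m³/yr.
Steady-state CSTR mass balance: W = Q·C + k·V·C, so C = W/(Q + kV).
Q + kV = 2.979e+06 + 6.3·2.2e+09 = 1.386e+10 m³/yr.
C = 611/1.386e+10 = 4.407e-08 kg/m³ = 4.407e-05 mg/L = 0.04407 µg/L.

0.0441 µg/L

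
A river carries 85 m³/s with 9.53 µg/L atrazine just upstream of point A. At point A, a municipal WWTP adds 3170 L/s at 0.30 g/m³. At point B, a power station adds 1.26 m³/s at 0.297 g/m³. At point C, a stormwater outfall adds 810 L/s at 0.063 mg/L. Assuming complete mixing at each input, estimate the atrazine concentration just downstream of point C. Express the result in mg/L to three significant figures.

0.0242 mg/L

9.53 µg/L = 0.00953 mg/L.
3170 L/s = 3.17 m³/s.
After input A: C = (85·0.00953 + 3.17·0.3) / 88.17 = 0.01997 mg/L.
After input B: C = (88.17·0.01997 + 1.26·0.297) / 89.43 = 0.02388 mg/L.
810 L/s = 0.81 m³/s.
After input C: C = (89.43·0.02388 + 0.81·0.063) / 90.24 = 0.02423 mg/L.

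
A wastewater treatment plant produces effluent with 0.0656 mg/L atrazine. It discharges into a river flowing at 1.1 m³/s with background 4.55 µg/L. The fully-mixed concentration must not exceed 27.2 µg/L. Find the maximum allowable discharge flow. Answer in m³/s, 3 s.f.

0.649 m³/s

4.55 µg/L = 0.00455 mg/L.
27.2 µg/L = 0.0272 mg/L.
Mass balance at complete mixing: C_std·(Q_w + Q_r) = Q_w·C_e + Q_r·C_b.
Rearranging, Q_w = Q_r·(C_std − C_b)/(C_e − C_std) = 1.1·(0.0272 − 0.00455) / (0.0656 − 0.0272) = 0.6488 m³/s.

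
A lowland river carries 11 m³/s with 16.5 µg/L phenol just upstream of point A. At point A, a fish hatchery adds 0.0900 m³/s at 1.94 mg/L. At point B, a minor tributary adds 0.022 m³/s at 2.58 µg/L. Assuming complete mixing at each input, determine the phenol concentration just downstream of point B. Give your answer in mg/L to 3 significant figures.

16.5 µg/L = 0.0165 mg/L.
After input A: C = (11·0.0165 + 0.09·1.94) / 11.09 = 0.03211 mg/L.
2.58 µg/L = 0.00258 mg/L.
After input B: C = (11.09·0.03211 + 0.022·0.00258) / 11.11 = 0.03205 mg/L.

0.0321 mg/L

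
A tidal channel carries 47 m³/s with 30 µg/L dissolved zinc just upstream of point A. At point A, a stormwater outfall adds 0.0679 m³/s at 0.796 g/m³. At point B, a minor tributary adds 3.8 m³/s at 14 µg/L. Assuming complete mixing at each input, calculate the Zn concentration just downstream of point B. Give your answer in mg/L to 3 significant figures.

30 µg/L = 0.03 mg/L.
After input A: C = (47·0.03 + 0.0679·0.796) / 47.07 = 0.03111 mg/L.
14 µg/L = 0.014 mg/L.
After input B: C = (47.07·0.03111 + 3.8·0.014) / 50.87 = 0.02983 mg/L.

0.0298 mg/L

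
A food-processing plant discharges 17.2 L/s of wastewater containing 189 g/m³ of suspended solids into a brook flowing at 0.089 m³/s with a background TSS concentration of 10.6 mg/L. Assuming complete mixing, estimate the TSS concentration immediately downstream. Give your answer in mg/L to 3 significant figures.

39.5 mg/L

17.2 L/s = 0.0172 m³/s.
By mass balance at complete mixing, C = (0.0172·189 + 0.089·10.6) / (0.0172 + 0.089) = 4.194/0.1062 = 39.49 mg/L.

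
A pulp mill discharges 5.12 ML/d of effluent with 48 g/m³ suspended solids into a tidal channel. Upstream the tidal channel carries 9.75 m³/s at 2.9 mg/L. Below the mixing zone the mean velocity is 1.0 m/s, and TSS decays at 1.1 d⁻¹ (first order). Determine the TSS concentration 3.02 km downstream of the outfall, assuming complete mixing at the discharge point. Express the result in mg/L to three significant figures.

3.05 mg/L

5.12 ML/d = 0.05926 m³/s.
After complete mixing, C₀ = (0.05926·48 + 9.75·2.9) / 9.809 = 3.172 mg/L.
Travel time t = 3020 m / 1.0 m/s = 3020 s = 0.03495 d.
C = 3.172·exp(−1.1·0.03495) = 3.172·0.9623 = 3.053 mg/L.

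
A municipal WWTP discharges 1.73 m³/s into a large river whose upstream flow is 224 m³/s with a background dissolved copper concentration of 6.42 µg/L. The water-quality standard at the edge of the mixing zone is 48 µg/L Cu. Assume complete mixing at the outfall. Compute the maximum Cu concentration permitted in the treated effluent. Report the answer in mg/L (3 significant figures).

6.42 µg/L = 0.00642 mg/L.
48 µg/L = 0.048 mg/L.
Mass balance: 0.048·225.7 = 1.73·Cₑ + 224·0.00642.
Cₑ = (10.84 − 1.438) / 1.73 = 5.432 mg/L.

5.43 mg/L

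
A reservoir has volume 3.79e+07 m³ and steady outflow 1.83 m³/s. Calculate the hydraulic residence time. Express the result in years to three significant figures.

0.656 yr

Q = 1.83 m³/s × 3.156e+07 s/yr = 5.775e+07 m³/yr.
Hydraulic residence time τ = V/Q = 3.79e+07/5.775e+07 = 0.6563 yr.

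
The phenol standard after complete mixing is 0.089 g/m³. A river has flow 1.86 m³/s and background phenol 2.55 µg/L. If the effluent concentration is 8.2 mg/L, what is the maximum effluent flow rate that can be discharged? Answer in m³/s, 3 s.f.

2.55 µg/L = 0.00255 mg/L.
Mass balance at complete mixing: C_std·(Q_w + Q_r) = Q_w·C_e + Q_r·C_b.
Rearranging, Q_w = Q_r·(C_std − C_b)/(C_e − C_std) = 1.86·(0.089 − 0.00255) / (8.2 − 0.089) = 0.01982 m³/s.

0.0198 m³/s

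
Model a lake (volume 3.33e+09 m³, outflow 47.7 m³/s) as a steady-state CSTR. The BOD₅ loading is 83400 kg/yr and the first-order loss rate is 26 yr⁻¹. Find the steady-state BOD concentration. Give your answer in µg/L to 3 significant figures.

Outflow Q = 47.7 m³/s × 3.156e+07 s/yr = 1.505e+09 m³/yr.
Steady-state CSTR mass balance: W = Q·C + k·V·C, so C = W/(Q + kV).
Q + kV = 1.505e+09 + 26·3.33e+09 = 8.809e+10 m³/yr.
C = 83400/8.809e+10 = 9.468e-07 kg/m³ = 0.0009468 mg/L = 0.9468 µg/L.

0.947 µg/L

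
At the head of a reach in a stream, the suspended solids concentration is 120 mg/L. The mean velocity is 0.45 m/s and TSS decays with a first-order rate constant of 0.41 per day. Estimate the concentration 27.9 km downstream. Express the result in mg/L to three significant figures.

89.4 mg/L

Travel time t = 27.9 km / 0.45 m/s = 2.79e+04/0.45 = 6.2e+04 s = 0.7176 d.
First-order decay: C = 120·exp(−0.41·0.7176) = 120·0.7451 = 89.41 mg/L.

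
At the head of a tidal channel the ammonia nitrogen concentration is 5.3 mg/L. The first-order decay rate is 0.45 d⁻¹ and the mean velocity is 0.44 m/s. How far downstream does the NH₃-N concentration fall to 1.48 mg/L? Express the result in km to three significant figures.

108 km

From C = C₀·e^(−kt), t = ln(C₀/C)/k = ln(5.3/1.48)/0.45 = 1.276/0.45 = 2.835 d.
Distance = v·t = 0.44 m/s × 2.449e+05 s = 1.078e+05 m = 107.8 km.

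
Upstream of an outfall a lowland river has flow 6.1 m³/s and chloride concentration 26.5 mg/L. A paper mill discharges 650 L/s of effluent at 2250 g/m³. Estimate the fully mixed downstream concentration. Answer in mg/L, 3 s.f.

650 L/s = 0.65 m³/s.
By mass balance at complete mixing, C = (0.65·2250 + 6.1·26.5) / (0.65 + 6.1) = 1624/6.75 = 240.6 mg/L.

241 mg/L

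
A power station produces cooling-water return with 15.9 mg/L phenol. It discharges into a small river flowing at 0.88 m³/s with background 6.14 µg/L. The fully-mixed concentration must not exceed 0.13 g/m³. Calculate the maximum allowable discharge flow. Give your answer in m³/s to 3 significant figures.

6.14 µg/L = 0.00614 mg/L.
Mass balance at complete mixing: C_std·(Q_w + Q_r) = Q_w·C_e + Q_r·C_b.
Rearranging, Q_w = Q_r·(C_std − C_b)/(C_e − C_std) = 0.88·(0.13 − 0.00614) / (15.9 − 0.13) = 0.006912 m³/s.

0.00691 m³/s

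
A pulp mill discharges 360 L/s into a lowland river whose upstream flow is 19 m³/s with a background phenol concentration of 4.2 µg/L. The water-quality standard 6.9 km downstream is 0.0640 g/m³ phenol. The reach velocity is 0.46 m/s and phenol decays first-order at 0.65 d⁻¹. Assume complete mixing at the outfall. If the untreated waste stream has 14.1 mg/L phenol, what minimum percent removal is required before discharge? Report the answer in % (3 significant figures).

74.2 %

360 L/s = 0.36 m³/s.
4.2 µg/L = 0.0042 mg/L.
Travel time to the compliance point: t = 6900/0.46 = 1.5e+04 s = 0.1736 d; decay factor exp(−0.65·0.1736) = 0.8933.
So the concentration just after mixing may be at most 0.064/0.8933 = 0.07165 mg/L.
Mass balance: 0.07165·19.36 = 0.36·Cₑ + 19·0.0042.
Cₑ = (1.387 − 0.0798) / 0.36 = 3.631 mg/L.
Required removal = 1 − 3.631/14.1 = 74.25 %.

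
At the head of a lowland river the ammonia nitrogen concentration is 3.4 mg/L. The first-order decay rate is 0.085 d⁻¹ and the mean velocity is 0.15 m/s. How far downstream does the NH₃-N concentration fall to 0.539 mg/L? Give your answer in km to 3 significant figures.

From C = C₀·e^(−kt), t = ln(C₀/C)/k = ln(3.4/0.539)/0.085 = 1.842/0.085 = 21.67 d.
Distance = v·t = 0.15 m/s × 1.872e+06 s = 2.808e+05 m = 280.8 km.

281 km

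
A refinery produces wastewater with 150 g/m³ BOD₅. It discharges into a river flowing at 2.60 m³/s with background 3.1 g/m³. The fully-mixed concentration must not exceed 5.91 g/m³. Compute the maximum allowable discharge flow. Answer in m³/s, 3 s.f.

0.0507 m³/s

Mass balance at complete mixing: C_std·(Q_w + Q_r) = Q_w·C_e + Q_r·C_b.
Rearranging, Q_w = Q_r·(C_std − C_b)/(C_e − C_std) = 2.60·(5.91 − 3.1) / (150 − 5.91) = 0.0507 m³/s.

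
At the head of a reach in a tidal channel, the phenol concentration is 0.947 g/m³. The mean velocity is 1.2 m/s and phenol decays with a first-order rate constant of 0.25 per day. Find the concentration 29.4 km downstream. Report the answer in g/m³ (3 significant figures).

0.882 g/m³

Travel time t = 29.4 km / 1.2 m/s = 2.94e+04/1.2 = 2.45e+04 s = 0.2836 d.
First-order decay: C = 0.947·exp(−0.25·0.2836) = 0.947·0.9316 = 0.8822 g/m³.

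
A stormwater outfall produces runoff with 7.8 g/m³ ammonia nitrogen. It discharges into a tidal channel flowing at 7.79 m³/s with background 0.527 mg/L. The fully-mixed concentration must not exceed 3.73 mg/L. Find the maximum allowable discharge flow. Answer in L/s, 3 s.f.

Mass balance at complete mixing: C_std·(Q_w + Q_r) = Q_w·C_e + Q_r·C_b.
Rearranging, Q_w = Q_r·(C_std − C_b)/(C_e − C_std) = 7.79·(3.73 − 0.527) / (7.8 − 3.73) = 6.131 m³/s.
= 6131 L/s.

6130 L/s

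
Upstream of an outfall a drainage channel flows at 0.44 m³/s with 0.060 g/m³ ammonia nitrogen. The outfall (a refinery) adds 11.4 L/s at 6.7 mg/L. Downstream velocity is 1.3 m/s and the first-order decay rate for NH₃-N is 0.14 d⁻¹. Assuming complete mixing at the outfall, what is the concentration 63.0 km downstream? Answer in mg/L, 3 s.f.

0.210 mg/L

11.4 L/s = 0.0114 m³/s.
After complete mixing, C₀ = (0.0114·6.7 + 0.44·0.06) / 0.4514 = 0.2277 mg/L.
Travel time t = 6.3e+04 m / 1.3 m/s = 4.846e+04 s = 0.5609 d.
C = 0.2277·exp(−0.14·0.5609) = 0.2277·0.9245 = 0.2105 mg/L.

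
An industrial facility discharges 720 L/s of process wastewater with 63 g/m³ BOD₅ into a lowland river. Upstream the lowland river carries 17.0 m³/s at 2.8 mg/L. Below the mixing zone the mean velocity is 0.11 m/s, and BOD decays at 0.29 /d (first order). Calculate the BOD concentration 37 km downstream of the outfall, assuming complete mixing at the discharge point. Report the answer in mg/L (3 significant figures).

720 L/s = 0.72 m³/s.
After complete mixing, C₀ = (0.72·63 + 17·2.8) / 17.72 = 5.246 mg/L.
Travel time t = 3.7e+04 m / 0.11 m/s = 3.364e+05 s = 3.893 d.
C = 5.246·exp(−0.29·3.893) = 5.246·0.3234 = 1.696 mg/L.

1.70 mg/L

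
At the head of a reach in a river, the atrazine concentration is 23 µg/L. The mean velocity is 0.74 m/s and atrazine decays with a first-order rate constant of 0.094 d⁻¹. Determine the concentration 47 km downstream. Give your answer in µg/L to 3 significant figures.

Travel time t = 47 km / 0.74 m/s = 4.7e+04/0.74 = 6.351e+04 s = 0.7351 d.
First-order decay: C = 23·exp(−0.094·0.7351) = 23·0.9332 = 21.46 µg/L.

21.5 µg/L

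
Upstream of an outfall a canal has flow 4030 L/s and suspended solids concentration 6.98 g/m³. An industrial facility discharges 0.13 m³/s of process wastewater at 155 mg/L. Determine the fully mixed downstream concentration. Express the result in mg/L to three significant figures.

11.6 mg/L

4030 L/s = 4.03 m³/s.
Flow-weighted mixing gives C = (0.13·155 + 4.03·6.98) / (0.13 + 4.03) = 48.28/4.16 = 11.61 mg/L.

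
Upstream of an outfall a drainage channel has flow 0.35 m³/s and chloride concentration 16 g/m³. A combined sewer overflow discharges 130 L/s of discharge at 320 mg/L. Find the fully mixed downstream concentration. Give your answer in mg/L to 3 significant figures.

98.3 mg/L

130 L/s = 0.13 m³/s.
Conservation of mass across the mixing zone: C = (0.13·320 + 0.35·16) / (0.13 + 0.35) = 47.2/0.48 = 98.33 mg/L.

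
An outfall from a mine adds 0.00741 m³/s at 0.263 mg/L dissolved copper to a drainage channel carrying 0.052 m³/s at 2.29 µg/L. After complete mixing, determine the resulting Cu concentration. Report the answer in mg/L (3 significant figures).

2.29 µg/L = 0.00229 mg/L.
By mass balance at complete mixing, C = (0.00741·0.263 + 0.052·0.00229) / (0.00741 + 0.052) = 0.002068/0.05941 = 0.03481 mg/L.

0.0348 mg/L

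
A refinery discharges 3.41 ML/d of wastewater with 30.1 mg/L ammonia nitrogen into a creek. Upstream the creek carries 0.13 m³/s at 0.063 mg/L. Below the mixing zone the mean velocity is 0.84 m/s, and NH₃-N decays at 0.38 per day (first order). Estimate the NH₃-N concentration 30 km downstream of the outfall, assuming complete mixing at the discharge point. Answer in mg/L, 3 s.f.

6.03 mg/L

3.41 ML/d = 0.03947 m³/s.
After complete mixing, C₀ = (0.03947·30.1 + 0.13·0.063) / 0.1695 = 7.058 mg/L.
Travel time t = 3e+04 m / 0.84 m/s = 3.571e+04 s = 0.4134 d.
C = 7.058·exp(−0.38·0.4134) = 7.058·0.8546 = 6.032 mg/L.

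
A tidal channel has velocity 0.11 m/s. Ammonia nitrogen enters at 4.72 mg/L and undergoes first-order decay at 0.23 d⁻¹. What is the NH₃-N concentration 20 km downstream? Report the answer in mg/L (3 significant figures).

Travel time t = 20 km / 0.11 m/s = 2e+04/0.11 = 1.818e+05 s = 2.104 d.
First-order decay: C = 4.72·exp(−0.23·2.104) = 4.72·0.6163 = 2.909 mg/L.

2.91 mg/L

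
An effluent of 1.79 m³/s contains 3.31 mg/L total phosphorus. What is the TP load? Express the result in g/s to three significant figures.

5.92 g/s

Mass flux = Q·C = 1.79 m³/s × 3.31 g/m³ = 5.925 g/s.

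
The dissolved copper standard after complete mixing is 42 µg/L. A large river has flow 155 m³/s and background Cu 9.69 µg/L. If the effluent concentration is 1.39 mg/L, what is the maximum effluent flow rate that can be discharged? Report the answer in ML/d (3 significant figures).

321 ML/d

9.69 µg/L = 0.00969 mg/L.
42 µg/L = 0.042 mg/L.
Mass balance at complete mixing: C_std·(Q_w + Q_r) = Q_w·C_e + Q_r·C_b.
Rearranging, Q_w = Q_r·(C_std − C_b)/(C_e − C_std) = 155·(0.042 − 0.00969) / (1.39 − 0.042) = 3.715 m³/s.
= 321 ML/d.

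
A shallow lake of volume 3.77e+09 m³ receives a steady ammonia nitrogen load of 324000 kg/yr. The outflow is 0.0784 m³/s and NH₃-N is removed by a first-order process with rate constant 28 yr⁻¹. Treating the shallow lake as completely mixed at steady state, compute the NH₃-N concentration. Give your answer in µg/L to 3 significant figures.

Outflow Q = 0.0784 m³/s × 3.156e+07 s/yr = 2.474e+06 m³/yr.
Steady-state CSTR mass balance: W = Q·C + k·V·C, so C = W/(Q + kV).
Q + kV = 2.474e+06 + 28·3.77e+09 = 1.056e+11 m³/yr.
C = 324000/1.056e+11 = 3.069e-06 kg/m³ = 0.003069 mg/L = 3.069 µg/L.

3.07 µg/L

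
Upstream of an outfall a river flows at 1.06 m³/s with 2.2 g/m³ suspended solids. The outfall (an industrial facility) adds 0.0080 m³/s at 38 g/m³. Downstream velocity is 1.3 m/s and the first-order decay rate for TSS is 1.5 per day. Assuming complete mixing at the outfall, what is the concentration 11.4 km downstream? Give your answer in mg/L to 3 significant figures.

After complete mixing, C₀ = (0.008·38 + 1.06·2.2) / 1.068 = 2.468 mg/L.
Travel time t = 1.14e+04 m / 1.3 m/s = 8769 s = 0.1015 d.
C = 2.468·exp(−1.5·0.1015) = 2.468·0.8588 = 2.12 mg/L.

2.12 mg/L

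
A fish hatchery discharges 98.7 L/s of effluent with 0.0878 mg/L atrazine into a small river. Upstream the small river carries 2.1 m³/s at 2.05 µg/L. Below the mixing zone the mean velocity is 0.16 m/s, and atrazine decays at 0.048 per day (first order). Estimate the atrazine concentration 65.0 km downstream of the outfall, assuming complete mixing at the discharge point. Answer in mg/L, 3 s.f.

0.00471 mg/L

98.7 L/s = 0.0987 m³/s.
2.05 µg/L = 0.00205 mg/L.
After complete mixing, C₀ = (0.0987·0.0878 + 2.1·0.00205) / 2.199 = 0.005899 mg/L.
Travel time t = 6.5e+04 m / 0.16 m/s = 4.062e+05 s = 4.702 d.
C = 0.005899·exp(−0.048·4.702) = 0.005899·0.798 = 0.004707 mg/L.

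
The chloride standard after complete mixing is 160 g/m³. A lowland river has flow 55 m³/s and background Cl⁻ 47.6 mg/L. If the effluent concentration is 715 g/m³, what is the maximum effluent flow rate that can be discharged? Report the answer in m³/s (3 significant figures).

11.1 m³/s

Mass balance at complete mixing: C_std·(Q_w + Q_r) = Q_w·C_e + Q_r·C_b.
Rearranging, Q_w = Q_r·(C_std − C_b)/(C_e − C_std) = 55·(160 − 47.6) / (715 − 160) = 11.14 m³/s.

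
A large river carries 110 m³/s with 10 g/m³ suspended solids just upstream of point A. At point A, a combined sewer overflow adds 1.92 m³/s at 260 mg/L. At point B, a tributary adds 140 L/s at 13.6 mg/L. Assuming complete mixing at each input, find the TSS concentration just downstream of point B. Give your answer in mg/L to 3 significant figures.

After input A: C = (110·10 + 1.92·260) / 111.9 = 14.29 mg/L.
140 L/s = 0.14 m³/s.
After input B: C = (111.9·14.29 + 0.14·13.6) / 112.1 = 14.29 mg/L.

14.3 mg/L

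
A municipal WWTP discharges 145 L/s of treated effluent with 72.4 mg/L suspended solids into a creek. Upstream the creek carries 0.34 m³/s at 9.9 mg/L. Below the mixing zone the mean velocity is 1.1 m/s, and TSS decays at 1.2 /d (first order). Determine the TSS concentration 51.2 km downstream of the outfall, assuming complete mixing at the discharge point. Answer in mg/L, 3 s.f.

145 L/s = 0.145 m³/s.
After complete mixing, C₀ = (0.145·72.4 + 0.34·9.9) / 0.485 = 28.59 mg/L.
Travel time t = 5.12e+04 m / 1.1 m/s = 4.655e+04 s = 0.5387 d.
C = 28.59·exp(−1.2·0.5387) = 28.59·0.5239 = 14.98 mg/L.

15.0 mg/L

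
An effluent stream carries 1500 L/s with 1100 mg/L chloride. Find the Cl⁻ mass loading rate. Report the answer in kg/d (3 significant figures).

143000 kg/d

1500 L/s = 1.5 m³/s.
Mass flux = Q·C = 1.5 m³/s × 1100 g/m³ = 1650 g/s.
= 1650 g/s × 86.4 = 1.426e+05 kg/d.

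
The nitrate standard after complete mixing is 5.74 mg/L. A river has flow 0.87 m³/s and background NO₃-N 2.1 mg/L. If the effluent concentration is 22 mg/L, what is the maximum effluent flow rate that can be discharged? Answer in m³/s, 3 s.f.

Mass balance at complete mixing: C_std·(Q_w + Q_r) = Q_w·C_e + Q_r·C_b.
Rearranging, Q_w = Q_r·(C_std − C_b)/(C_e − C_std) = 0.87·(5.74 − 2.1) / (22 − 5.74) = 0.1948 m³/s.

0.195 m³/s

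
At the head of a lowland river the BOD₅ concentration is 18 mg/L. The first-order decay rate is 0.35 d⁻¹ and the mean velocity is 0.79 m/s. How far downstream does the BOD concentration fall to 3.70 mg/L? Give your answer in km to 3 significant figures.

309 km

From C = C₀·e^(−kt), t = ln(C₀/C)/k = ln(18/3.70)/0.35 = 1.582/0.35 = 4.52 d.
Distance = v·t = 0.79 m/s × 3.905e+05 s = 3.085e+05 m = 308.5 km.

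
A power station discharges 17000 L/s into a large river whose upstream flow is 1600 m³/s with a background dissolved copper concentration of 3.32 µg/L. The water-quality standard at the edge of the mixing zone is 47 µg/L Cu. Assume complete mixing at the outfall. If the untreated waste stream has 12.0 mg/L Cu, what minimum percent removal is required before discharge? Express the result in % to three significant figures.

65.3 %

17000 L/s = 17 m³/s.
3.32 µg/L = 0.00332 mg/L.
47 µg/L = 0.047 mg/L.
Mass balance: 0.047·1617 = 17·Cₑ + 1600·0.00332.
Cₑ = (76 − 5.312) / 17 = 4.158 mg/L.
Required removal = 1 − 4.158/12.0 = 65.35 %.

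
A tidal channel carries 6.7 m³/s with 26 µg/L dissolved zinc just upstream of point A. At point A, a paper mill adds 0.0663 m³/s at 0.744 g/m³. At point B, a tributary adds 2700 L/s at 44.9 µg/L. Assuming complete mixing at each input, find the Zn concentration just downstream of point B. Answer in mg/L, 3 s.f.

26 µg/L = 0.026 mg/L.
After input A: C = (6.7·0.026 + 0.0663·0.744) / 6.766 = 0.03304 mg/L.
2700 L/s = 2.7 m³/s.
44.9 µg/L = 0.0449 mg/L.
After input B: C = (6.766·0.03304 + 2.7·0.0449) / 9.466 = 0.03642 mg/L.

0.0364 mg/L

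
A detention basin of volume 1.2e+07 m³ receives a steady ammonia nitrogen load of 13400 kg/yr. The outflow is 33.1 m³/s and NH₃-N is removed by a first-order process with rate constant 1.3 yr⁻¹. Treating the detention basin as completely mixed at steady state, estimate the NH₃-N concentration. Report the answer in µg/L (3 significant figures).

Outflow Q = 33.1 m³/s × 3.156e+07 s/yr = 1.045e+09 m³/yr.
Steady-state CSTR mass balance: W = Q·C + k·V·C, so C = W/(Q + kV).
Q + kV = 1.045e+09 + 1.3·1.2e+07 = 1.06e+09 m³/yr.
C = 13400/1.06e+09 = 1.264e-05 kg/m³ = 0.01264 mg/L = 12.64 µg/L.

12.6 µg/L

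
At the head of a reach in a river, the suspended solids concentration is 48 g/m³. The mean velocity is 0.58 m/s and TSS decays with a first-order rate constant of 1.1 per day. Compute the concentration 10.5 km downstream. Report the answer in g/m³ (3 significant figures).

38.1 g/m³

Travel time t = 10.5 km / 0.58 m/s = 1.05e+04/0.58 = 1.81e+04 s = 0.2095 d.
First-order decay: C = 48·exp(−1.1·0.2095) = 48·0.7941 = 38.12 g/m³.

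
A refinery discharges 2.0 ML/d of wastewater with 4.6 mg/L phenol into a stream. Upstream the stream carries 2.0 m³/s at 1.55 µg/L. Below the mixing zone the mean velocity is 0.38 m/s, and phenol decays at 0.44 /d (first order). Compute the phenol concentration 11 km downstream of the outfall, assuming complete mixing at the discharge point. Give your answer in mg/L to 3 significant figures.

2.0 ML/d = 0.02315 m³/s.
1.55 µg/L = 0.00155 mg/L.
After complete mixing, C₀ = (0.02315·4.6 + 2·0.00155) / 2.023 = 0.05416 mg/L.
Travel time t = 1.1e+04 m / 0.38 m/s = 2.895e+04 s = 0.335 d.
C = 0.05416·exp(−0.44·0.335) = 0.05416·0.8629 = 0.04674 mg/L.

0.0467 mg/L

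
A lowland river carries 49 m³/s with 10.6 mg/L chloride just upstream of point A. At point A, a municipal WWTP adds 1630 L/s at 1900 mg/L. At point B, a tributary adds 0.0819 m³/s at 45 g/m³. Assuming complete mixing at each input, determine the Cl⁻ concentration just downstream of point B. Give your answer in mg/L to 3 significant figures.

71.4 mg/L

1630 L/s = 1.63 m³/s.
After input A: C = (49·10.6 + 1.63·1900) / 50.63 = 71.43 mg/L.
After input B: C = (50.63·71.43 + 0.0819·45) / 50.71 = 71.39 mg/L.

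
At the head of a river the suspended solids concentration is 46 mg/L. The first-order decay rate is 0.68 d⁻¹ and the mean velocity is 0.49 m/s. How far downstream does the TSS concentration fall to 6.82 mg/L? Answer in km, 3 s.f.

From C = C₀·e^(−kt), t = ln(C₀/C)/k = ln(46/6.82)/0.68 = 1.909/0.68 = 2.807 d.
Distance = v·t = 0.49 m/s × 2.425e+05 s = 1.188e+05 m = 118.8 km.

119 km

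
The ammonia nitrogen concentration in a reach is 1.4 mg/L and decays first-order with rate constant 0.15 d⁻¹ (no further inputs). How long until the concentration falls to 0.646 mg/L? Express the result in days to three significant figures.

5.16 d

t = ln(C₀/C)/k = ln(1.4/0.646)/0.15 = 0.7734/0.15 = 5.156 d.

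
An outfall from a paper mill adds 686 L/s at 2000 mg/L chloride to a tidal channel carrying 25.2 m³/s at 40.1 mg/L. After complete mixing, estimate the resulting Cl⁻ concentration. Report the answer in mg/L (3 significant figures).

92.0 mg/L

686 L/s = 0.686 m³/s.
Flow-weighted mixing gives C = (0.686·2000 + 25.2·40.1) / (0.686 + 25.2) = 2383/25.89 = 92.04 mg/L.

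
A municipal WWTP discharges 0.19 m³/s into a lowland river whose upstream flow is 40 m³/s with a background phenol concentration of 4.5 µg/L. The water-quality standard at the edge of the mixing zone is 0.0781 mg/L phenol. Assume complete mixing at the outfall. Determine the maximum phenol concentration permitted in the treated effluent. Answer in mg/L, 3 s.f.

4.5 µg/L = 0.0045 mg/L.
Mass balance: 0.0781·40.19 = 0.19·Cₑ + 40·0.0045.
Cₑ = (3.139 − 0.18) / 0.19 = 15.57 mg/L.

15.6 mg/L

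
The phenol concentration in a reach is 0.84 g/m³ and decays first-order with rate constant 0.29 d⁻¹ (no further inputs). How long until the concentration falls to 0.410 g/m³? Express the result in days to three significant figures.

2.47 d

t = ln(C₀/C)/k = ln(0.84/0.410)/0.29 = 0.7172/0.29 = 2.473 d.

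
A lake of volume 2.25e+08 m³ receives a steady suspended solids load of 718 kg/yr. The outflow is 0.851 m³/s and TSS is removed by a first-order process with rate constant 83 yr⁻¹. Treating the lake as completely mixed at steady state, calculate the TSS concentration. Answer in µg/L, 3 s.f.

Outflow Q = 0.851 m³/s × 3.156e+07 s/yr = 2.686e+07 m³/yr.
Steady-state CSTR mass balance: W = Q·C + k·V·C, so C = W/(Q + kV).
Q + kV = 2.686e+07 + 83·2.25e+08 = 1.87e+10 m³/yr.
C = 718/1.87e+10 = 3.839e-08 kg/m³ = 3.839e-05 mg/L = 0.03839 µg/L.

0.0384 µg/L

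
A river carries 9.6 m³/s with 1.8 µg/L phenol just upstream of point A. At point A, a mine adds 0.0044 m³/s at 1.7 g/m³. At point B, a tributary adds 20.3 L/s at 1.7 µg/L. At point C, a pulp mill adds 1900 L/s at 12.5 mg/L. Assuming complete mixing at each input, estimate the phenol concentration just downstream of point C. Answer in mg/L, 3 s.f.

2.06 mg/L

1.8 µg/L = 0.0018 mg/L.
After input A: C = (9.6·0.0018 + 0.0044·1.7) / 9.604 = 0.002578 mg/L.
20.3 L/s = 0.0203 m³/s.
1.7 µg/L = 0.0017 mg/L.
After input B: C = (9.604·0.002578 + 0.0203·0.0017) / 9.625 = 0.002576 mg/L.
1900 L/s = 1.9 m³/s.
After input C: C = (9.625·0.002576 + 1.9·12.5) / 11.52 = 2.063 mg/L.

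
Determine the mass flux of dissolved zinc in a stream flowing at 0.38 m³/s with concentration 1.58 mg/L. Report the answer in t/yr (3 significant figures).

Mass flux = Q·C = 0.38 m³/s × 1.58 g/m³ = 0.6004 g/s.
= 0.6004 g/s × 31.56 = 18.95 t/yr.

18.9 t/yr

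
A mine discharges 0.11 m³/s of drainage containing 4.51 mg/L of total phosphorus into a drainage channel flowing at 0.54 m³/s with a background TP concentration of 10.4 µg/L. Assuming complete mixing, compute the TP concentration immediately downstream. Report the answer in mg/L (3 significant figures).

10.4 µg/L = 0.0104 mg/L.
Conservation of mass across the mixing zone: C = (0.11·4.51 + 0.54·0.0104) / (0.11 + 0.54) = 0.5017/0.65 = 0.7719 mg/L.

0.772 mg/L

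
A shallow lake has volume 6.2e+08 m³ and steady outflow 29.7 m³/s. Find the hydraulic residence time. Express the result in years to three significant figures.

0.662 yr

Q = 29.7 m³/s × 3.156e+07 s/yr = 9.373e+08 m³/yr.
Hydraulic residence time τ = V/Q = 6.2e+08/9.373e+08 = 0.6615 yr.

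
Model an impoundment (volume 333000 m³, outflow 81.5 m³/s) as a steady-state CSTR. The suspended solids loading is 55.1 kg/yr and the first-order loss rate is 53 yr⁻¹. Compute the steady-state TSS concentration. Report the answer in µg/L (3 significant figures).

0.0213 µg/L

Outflow Q = 81.5 m³/s × 3.156e+07 s/yr = 2.572e+09 m³/yr.
Steady-state CSTR mass balance: W = Q·C + k·V·C, so C = W/(Q + kV).
Q + kV = 2.572e+09 + 53·333000 = 2.59e+09 m³/yr.
C = 55.1/2.59e+09 = 2.128e-08 kg/m³ = 2.128e-05 mg/L = 0.02128 µg/L.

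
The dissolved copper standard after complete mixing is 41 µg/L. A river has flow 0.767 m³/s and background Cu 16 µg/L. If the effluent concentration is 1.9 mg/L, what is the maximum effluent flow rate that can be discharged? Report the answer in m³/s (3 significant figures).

0.0103 m³/s

16 µg/L = 0.016 mg/L.
41 µg/L = 0.041 mg/L.
Mass balance at complete mixing: C_std·(Q_w + Q_r) = Q_w·C_e + Q_r·C_b.
Rearranging, Q_w = Q_r·(C_std − C_b)/(C_e − C_std) = 0.767·(0.041 − 0.016) / (1.9 − 0.041) = 0.01031 m³/s.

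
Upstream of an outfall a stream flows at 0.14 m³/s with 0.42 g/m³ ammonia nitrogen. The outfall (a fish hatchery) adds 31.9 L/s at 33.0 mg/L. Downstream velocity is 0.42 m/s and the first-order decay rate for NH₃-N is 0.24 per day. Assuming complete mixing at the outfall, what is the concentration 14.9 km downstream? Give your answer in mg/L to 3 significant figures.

5.86 mg/L

31.9 L/s = 0.0319 m³/s.
After complete mixing, C₀ = (0.0319·33 + 0.14·0.42) / 0.1719 = 6.466 mg/L.
Travel time t = 1.49e+04 m / 0.42 m/s = 3.548e+04 s = 0.4106 d.
C = 6.466·exp(−0.24·0.4106) = 6.466·0.9062 = 5.859 mg/L.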